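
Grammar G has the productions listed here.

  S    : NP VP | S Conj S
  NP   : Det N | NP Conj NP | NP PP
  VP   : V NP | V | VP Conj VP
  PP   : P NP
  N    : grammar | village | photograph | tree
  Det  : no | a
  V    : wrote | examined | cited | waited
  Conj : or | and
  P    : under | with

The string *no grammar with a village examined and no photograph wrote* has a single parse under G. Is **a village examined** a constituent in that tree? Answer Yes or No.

[S [S [NP [NP [Det no] [N grammar]] [PP [P with] [NP [Det a] [N village]]]] [VP [V examined]]] [Conj and] [S [NP [Det no] [N photograph]] [VP [V wrote]]]]
The smallest constituent containing 'a village examined' is the S spanning 'no grammar with a village examined'; no single node in the tree dominates exactly the given words.

No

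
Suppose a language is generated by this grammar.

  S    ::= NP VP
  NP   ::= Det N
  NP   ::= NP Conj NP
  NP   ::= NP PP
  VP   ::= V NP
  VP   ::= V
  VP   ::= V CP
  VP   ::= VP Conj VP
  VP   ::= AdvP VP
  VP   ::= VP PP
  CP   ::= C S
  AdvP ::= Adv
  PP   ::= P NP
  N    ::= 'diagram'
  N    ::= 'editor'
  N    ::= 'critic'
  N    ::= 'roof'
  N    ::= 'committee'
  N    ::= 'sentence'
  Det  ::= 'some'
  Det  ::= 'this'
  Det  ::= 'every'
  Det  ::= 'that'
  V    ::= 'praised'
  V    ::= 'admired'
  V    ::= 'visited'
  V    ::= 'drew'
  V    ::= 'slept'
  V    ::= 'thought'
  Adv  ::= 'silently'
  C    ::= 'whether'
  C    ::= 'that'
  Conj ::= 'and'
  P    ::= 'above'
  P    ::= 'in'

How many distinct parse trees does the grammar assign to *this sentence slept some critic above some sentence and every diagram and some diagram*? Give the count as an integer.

Two of the 7 distinct bracketings:
[S [NP [Det this] [N sentence]] [VP [V slept] [NP [NP [NP [Det some] [N critic]] [PP [P above] [NP [Det some] [N sentence]]]] [Conj and] [NP [NP [Det every] [N diagram]] [Conj and] [NP [Det some] [N diagram]]]]]]
[S [NP [Det this] [N sentence]] [VP [V slept] [NP [NP [NP [NP [Det some] [N critic]] [PP [P above] [NP [Det some] [N sentence]]]] [Conj and] [NP [Det every] [N diagram]]] [Conj and] [NP [Det some] [N diagram]]]]]
The trees differ in how a recursive rule is bracketed over the same span.

7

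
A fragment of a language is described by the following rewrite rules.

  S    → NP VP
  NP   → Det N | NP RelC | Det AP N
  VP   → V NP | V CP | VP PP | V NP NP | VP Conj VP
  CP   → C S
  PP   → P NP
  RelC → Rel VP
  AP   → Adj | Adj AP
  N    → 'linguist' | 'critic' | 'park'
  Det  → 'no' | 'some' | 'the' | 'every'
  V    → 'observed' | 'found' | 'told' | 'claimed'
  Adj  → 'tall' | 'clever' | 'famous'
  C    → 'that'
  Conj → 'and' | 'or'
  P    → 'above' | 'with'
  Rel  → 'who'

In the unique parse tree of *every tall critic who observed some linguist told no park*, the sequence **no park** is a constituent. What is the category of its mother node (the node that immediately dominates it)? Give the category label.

[S [NP [NP [Det every] [AP [Adj tall]] [N critic]] [RelC [Rel who] [VP [V observed] [NP [Det some] [N linguist]]]]] [VP [V told] [NP [Det no] [N park]]]]
The span 'no park' is the NP node built by NP → Det N.
Its mother is the VP built by VP → V NP.

VP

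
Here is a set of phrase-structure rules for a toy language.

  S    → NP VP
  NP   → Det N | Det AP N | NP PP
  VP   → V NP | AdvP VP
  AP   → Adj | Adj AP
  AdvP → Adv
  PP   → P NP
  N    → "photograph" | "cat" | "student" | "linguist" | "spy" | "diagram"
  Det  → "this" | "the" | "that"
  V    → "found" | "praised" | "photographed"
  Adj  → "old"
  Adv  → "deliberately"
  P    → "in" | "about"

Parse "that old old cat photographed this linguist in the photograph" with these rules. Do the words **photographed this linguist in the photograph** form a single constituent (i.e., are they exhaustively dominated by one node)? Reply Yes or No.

[S [NP [Det that] [AP [Adj old] [AP [Adj old]]] [N cat]] [VP [V photographed] [NP [NP [Det this] [N linguist]] [PP [P in] [NP [Det the] [N photograph]]]]]]
The words 'photographed this linguist in the photograph' are exhaustively dominated by a single VP node (built by VP → V NP), so they form a constituent.

Yes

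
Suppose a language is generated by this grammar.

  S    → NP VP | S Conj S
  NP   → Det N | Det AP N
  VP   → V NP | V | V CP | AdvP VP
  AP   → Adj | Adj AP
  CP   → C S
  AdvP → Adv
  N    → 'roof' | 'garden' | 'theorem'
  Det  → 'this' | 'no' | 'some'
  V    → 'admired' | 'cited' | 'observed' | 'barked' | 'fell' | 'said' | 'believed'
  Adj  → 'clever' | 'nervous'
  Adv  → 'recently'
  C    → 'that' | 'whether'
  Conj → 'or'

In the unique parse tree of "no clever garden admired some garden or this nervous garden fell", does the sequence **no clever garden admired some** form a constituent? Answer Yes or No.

No

[S [S [NP [Det no] [AP [Adj clever]] [N garden]] [VP [V admired] [NP [Det some] [N garden]]]] [Conj or] [S [NP [Det this] [AP [Adj nervous]] [N garden]] [VP [V fell]]]]
The smallest constituent containing 'no clever garden admired some' is the S spanning 'no clever garden admired some garden'; no single node in the tree dominates exactly the given words.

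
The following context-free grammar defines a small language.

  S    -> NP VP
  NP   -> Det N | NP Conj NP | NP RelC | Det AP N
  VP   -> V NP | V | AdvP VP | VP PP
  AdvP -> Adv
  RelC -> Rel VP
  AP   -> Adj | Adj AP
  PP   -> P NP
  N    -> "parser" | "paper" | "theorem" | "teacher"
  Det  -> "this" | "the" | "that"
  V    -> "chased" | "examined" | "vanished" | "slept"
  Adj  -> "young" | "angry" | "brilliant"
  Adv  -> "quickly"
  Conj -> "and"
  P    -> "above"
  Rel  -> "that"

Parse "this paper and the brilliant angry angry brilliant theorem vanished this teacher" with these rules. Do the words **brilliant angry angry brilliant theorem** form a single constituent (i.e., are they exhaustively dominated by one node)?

No

[S [NP [NP [Det this] [N paper]] [Conj and] [NP [Det the] [AP [Adj brilliant] [AP [Adj angry] [AP [Adj angry] [AP [Adj brilliant]]]]] [N theorem]]] [VP [V vanished] [NP [Det this] [N teacher]]]]
The smallest constituent containing 'brilliant angry angry brilliant theorem' is the NP spanning 'the brilliant angry angry brilliant theorem'; no single node in the tree dominates exactly the given words.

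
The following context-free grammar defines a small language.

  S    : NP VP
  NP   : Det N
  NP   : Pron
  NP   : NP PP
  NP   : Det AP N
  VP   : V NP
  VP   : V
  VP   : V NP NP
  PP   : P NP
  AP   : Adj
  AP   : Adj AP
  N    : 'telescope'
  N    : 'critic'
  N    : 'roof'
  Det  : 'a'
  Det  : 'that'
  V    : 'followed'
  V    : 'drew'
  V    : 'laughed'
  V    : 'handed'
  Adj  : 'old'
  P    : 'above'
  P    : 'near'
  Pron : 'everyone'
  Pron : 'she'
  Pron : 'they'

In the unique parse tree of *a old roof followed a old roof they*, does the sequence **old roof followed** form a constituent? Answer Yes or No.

No

[S [NP [Det a] [AP [Adj old]] [N roof]] [VP [V followed] [NP [Det a] [AP [Adj old]] [N roof]] [NP [Pron they]]]]
The smallest constituent containing 'old roof followed' is the S spanning 'a old roof followed a old roof they'; no single node in the tree dominates exactly the given words.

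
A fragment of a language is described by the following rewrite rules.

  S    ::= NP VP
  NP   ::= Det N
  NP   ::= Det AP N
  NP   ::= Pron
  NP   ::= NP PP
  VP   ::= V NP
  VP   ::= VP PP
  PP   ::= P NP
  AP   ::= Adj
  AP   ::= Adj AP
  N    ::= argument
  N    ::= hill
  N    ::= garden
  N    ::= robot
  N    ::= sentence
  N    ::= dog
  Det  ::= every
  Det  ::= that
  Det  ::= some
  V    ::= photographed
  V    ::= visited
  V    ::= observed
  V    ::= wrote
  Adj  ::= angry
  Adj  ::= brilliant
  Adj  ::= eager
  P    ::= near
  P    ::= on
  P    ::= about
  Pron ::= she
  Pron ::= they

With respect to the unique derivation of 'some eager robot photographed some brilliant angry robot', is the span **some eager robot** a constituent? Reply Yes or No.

[S [NP [Det some] [AP [Adj eager]] [N robot]] [VP [V photographed] [NP [Det some] [AP [Adj brilliant] [AP [Adj angry]]] [N robot]]]]
The words 'some eager robot' are exhaustively dominated by a single NP node (built by NP → Det AP N), so they form a constituent.

Yes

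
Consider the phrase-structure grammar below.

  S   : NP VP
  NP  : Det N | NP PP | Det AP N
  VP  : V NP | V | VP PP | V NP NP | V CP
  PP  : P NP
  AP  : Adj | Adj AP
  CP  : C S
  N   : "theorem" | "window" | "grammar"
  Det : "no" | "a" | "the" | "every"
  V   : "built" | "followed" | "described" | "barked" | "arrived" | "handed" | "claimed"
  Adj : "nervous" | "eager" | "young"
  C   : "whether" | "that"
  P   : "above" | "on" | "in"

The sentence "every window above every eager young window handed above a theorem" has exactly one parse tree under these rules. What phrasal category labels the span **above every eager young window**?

PP

S
  NP
    NP
      Det: every
      N: window
    PP
      P: above
      NP
        Det: every
        AP
          Adj: eager
          AP
            Adj: young
        N: window
  VP
    VP
      V: handed
    PP
      P: above
      NP
        Det: a
        N: theorem
The span 'above every eager young window' is the PP node built by PP → P NP.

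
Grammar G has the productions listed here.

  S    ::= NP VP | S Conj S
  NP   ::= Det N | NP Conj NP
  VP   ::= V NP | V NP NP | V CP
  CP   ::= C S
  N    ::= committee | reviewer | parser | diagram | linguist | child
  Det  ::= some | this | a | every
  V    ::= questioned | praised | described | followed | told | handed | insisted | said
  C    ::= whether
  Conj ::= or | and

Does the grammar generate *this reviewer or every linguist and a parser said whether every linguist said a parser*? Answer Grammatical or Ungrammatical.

Grammatical

[S [NP [NP [Det this] [N reviewer]] [Conj or] [NP [NP [Det every] [N linguist]] [Conj and] [NP [Det a] [N parser]]]] [VP [V said] [CP [C whether] [S [NP [Det every] [N linguist]] [VP [V said] [NP [Det a] [N parser]]]]]]]
Each bracket corresponds to one application of a listed rule, so the string is derivable from S.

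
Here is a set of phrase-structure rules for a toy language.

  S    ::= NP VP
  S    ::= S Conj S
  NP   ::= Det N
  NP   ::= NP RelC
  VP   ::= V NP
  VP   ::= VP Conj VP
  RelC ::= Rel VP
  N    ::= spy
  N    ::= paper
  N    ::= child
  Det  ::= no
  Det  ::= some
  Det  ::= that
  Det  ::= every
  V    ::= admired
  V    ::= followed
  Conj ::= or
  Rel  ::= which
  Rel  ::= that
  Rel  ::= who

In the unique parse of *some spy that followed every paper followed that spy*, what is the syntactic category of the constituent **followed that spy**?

VP

[S [NP [NP [Det some] [N spy]] [RelC [Rel that] [VP [V followed] [NP [Det every] [N paper]]]]] [VP [V followed] [NP [Det that] [N spy]]]]
The span 'followed that spy' is the VP node built by VP → V NP.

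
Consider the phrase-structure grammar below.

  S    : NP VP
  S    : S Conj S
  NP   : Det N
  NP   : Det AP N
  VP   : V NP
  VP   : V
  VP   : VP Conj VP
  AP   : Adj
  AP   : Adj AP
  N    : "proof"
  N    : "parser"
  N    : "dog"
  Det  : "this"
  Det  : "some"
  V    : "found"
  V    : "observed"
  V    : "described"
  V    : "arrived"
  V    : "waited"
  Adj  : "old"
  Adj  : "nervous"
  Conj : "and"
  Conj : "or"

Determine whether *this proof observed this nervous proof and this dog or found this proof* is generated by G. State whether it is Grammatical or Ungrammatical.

Ungrammatical

For S → NP VP, the only prefix that parses as NP is 'this proof', but the remainder 'observed this nervous proof and this dog or found this proof' is not a VP under these rules. The alternative S rule S → S Conj S likewise has no satisfying split.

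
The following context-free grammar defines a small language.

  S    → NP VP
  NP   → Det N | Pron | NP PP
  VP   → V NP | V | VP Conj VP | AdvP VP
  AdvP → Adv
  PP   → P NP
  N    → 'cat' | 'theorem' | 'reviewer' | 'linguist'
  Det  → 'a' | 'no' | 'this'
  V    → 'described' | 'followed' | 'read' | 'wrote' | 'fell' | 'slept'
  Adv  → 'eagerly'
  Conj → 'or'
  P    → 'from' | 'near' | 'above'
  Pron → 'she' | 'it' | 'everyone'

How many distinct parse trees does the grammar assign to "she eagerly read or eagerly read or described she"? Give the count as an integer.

Two of the 7 distinct bracketings:
[S [NP [Pron she]] [VP [VP [AdvP [Adv eagerly]] [VP [V read]]] [Conj or] [VP [VP [AdvP [Adv eagerly]] [VP [V read]]] [Conj or] [VP [V described] [NP [Pron she]]]]]]
[S [NP [Pron she]] [VP [VP [AdvP [Adv eagerly]] [VP [V read]]] [Conj or] [VP [AdvP [Adv eagerly]] [VP [VP [V read]] [Conj or] [VP [V described] [NP [Pron she]]]]]]]
The trees differ in how a recursive rule is bracketed over the same span.

7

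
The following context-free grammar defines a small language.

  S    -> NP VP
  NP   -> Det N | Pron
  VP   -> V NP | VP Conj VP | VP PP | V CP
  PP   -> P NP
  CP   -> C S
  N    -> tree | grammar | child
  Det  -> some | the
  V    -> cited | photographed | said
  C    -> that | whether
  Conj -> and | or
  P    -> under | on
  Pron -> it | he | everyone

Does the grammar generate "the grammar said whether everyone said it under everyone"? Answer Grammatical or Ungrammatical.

Grammatical

[S [NP [Det the] [N grammar]] [VP [VP [V said] [CP [C whether] [S [NP [Pron everyone]] [VP [V said] [NP [Pron it]]]]]] [PP [P under] [NP [Pron everyone]]]]]
The bracketing above is licensed at every node by one of the given productions, with S at the root.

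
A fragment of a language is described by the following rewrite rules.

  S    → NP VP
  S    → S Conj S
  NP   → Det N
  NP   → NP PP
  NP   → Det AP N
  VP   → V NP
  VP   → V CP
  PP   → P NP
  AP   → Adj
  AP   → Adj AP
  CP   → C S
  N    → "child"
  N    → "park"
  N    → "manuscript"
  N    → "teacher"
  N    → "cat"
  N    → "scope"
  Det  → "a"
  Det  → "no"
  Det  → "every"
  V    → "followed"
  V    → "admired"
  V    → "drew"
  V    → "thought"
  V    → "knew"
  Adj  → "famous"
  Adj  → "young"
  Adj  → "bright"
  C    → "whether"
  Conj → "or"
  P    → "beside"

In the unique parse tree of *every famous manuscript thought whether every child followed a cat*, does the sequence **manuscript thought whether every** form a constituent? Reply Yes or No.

[S [NP [Det every] [AP [Adj famous]] [N manuscript]] [VP [V thought] [CP [C whether] [S [NP [Det every] [N child]] [VP [V followed] [NP [Det a] [N cat]]]]]]]
The smallest constituent containing 'manuscript thought whether every' is the S spanning 'every famous manuscript thought whether every child followed a cat'; no single node in the tree dominates exactly the given words.

No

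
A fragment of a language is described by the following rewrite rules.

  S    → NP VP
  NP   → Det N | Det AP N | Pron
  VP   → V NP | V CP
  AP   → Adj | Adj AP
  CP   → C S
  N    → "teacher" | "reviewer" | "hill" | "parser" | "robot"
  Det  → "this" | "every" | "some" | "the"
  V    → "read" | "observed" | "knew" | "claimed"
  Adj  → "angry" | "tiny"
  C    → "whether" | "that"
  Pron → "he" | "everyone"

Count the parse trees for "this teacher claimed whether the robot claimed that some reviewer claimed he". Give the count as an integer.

[S [NP [Det this] [N teacher]] [VP [V claimed] [CP [C whether] [S [NP [Det the] [N robot]] [VP [V claimed] [CP [C that] [S [NP [Det some] [N reviewer]] [VP [V claimed] [NP [Pron he]]]]]]]]]]
No rule offers an alternative attachment or grouping for any span, so this is the only derivation.

1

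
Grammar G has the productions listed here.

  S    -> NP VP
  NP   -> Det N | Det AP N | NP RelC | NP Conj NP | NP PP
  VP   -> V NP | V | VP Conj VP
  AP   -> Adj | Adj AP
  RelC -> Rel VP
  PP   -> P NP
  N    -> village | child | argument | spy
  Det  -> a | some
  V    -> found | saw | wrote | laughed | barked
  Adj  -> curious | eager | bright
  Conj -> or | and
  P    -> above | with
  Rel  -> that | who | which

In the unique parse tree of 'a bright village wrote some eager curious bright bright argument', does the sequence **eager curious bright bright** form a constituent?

[S [NP [Det a] [AP [Adj bright]] [N village]] [VP [V wrote] [NP [Det some] [AP [Adj eager] [AP [Adj curious] [AP [Adj bright] [AP [Adj bright]]]]] [N argument]]]]
The words 'eager curious bright bright' are exhaustively dominated by a single AP node (built by AP → Adj AP), so they form a constituent.

Yes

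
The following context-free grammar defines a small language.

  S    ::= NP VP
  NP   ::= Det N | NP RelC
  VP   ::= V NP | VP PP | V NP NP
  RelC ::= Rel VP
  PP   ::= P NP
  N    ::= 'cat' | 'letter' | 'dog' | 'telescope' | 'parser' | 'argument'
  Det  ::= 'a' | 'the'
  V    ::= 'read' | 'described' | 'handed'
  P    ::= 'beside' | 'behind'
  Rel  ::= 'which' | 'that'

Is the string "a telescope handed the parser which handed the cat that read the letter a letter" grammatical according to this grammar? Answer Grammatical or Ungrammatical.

Grammatical

S
  NP
    Det: a
    N: telescope
  VP
    V: handed
    NP
      NP
        Det: the
        N: parser
      RelC
        Rel: which
        VP
          V: handed
          NP
            NP
              Det: the
              N: cat
            RelC
              Rel: that
              VP
                V: read
                NP
                  Det: the
                  N: letter
                NP
                  Det: a
                  N: letter
Each bracket corresponds to one application of a listed rule, so the string is derivable from S.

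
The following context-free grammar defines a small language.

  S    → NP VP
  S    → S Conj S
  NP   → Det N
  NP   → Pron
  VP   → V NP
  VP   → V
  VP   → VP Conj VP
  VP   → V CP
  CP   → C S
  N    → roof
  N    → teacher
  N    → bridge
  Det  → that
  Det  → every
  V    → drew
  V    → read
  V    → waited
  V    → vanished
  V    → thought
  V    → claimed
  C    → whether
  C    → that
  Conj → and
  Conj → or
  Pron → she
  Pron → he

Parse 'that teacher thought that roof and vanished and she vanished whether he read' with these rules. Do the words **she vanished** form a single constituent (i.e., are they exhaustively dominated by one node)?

[S [S [NP [Det that] [N teacher]] [VP [VP [V thought] [NP [Det that] [N roof]]] [Conj and] [VP [V vanished]]]] [Conj and] [S [NP [Pron she]] [VP [V vanished] [CP [C whether] [S [NP [Pron he]] [VP [V read]]]]]]]
The smallest constituent containing 'she vanished' is the S spanning 'she vanished whether he read'; no single node in the tree dominates exactly the given words.

No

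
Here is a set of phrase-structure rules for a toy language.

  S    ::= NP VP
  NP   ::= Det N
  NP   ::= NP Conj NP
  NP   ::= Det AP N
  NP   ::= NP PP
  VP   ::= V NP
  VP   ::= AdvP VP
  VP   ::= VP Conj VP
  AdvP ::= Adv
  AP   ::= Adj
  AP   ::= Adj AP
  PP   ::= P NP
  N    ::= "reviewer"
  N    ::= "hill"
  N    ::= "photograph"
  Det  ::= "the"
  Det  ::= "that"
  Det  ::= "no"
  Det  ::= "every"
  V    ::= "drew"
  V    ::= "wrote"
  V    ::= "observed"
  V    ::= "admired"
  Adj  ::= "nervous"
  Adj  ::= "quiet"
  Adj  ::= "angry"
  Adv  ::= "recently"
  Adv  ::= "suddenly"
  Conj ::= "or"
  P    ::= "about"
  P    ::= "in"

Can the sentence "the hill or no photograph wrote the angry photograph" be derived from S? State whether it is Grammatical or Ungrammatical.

Grammatical

[S [NP [NP [Det the] [N hill]] [Conj or] [NP [Det no] [N photograph]]] [VP [V wrote] [NP [Det the] [AP [Adj angry]] [N photograph]]]]
Every word is introduced by a lexical rule and the phrasal rules combine the resulting categories into a single S.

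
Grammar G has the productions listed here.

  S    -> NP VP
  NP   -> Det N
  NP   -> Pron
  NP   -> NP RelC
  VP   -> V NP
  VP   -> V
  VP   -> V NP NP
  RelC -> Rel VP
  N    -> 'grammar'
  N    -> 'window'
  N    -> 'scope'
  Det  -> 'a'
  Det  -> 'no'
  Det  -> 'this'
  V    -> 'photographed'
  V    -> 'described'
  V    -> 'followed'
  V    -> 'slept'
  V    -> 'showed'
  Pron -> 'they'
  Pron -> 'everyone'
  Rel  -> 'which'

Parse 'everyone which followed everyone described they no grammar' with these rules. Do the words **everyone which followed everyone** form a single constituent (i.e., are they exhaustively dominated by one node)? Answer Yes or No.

Yes

[S [NP [NP [Pron everyone]] [RelC [Rel which] [VP [V followed] [NP [Pron everyone]]]]] [VP [V described] [NP [Pron they]] [NP [Det no] [N grammar]]]]
The words 'everyone which followed everyone' are exhaustively dominated by a single NP node (built by NP → NP RelC), so they form a constituent.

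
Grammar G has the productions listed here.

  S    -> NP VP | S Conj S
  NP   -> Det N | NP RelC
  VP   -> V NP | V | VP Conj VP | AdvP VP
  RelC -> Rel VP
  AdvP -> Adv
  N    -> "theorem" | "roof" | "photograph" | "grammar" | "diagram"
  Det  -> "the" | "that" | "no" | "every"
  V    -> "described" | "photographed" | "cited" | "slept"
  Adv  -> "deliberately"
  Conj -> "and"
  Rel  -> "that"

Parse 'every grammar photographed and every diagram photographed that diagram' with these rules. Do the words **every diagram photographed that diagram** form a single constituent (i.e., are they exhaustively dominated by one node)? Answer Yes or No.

Yes

[S [S [NP [Det every] [N grammar]] [VP [V photographed]]] [Conj and] [S [NP [Det every] [N diagram]] [VP [V photographed] [NP [Det that] [N diagram]]]]]
The words 'every diagram photographed that diagram' are exhaustively dominated by a single S node (built by S → NP VP), so they form a constituent.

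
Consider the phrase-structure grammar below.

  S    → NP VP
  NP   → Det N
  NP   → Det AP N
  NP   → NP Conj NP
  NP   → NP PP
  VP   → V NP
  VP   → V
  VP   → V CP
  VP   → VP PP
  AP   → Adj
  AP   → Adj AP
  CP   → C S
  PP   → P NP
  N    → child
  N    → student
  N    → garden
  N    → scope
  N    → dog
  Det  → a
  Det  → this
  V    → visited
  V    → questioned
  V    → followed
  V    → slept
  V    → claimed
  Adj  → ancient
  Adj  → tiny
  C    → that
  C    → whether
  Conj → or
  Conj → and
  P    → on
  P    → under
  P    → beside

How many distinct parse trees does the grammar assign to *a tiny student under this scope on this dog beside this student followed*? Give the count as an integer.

5

Two of the 5 distinct bracketings:
[S [NP [NP [Det a] [AP [Adj tiny]] [N student]] [PP [P under] [NP [NP [Det this] [N scope]] [PP [P on] [NP [NP [Det this] [N dog]] [PP [P beside] [NP [Det this] [N student]]]]]]]] [VP [V followed]]]
[S [NP [NP [Det a] [AP [Adj tiny]] [N student]] [PP [P under] [NP [NP [NP [Det this] [N scope]] [PP [P on] [NP [Det this] [N dog]]]] [PP [P beside] [NP [Det this] [N student]]]]]] [VP [V followed]]]
The trees differ in how a recursive rule is bracketed over the same span.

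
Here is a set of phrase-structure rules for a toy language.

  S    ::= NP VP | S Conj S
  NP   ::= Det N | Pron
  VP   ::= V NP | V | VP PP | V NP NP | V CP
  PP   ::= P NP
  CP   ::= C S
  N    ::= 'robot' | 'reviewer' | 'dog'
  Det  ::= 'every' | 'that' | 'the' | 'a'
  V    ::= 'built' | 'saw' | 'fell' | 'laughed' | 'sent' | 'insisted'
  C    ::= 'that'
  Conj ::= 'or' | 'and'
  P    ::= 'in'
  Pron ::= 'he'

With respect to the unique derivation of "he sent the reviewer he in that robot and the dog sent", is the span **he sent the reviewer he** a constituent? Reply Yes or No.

[S [S [NP [Pron he]] [VP [VP [V sent] [NP [Det the] [N reviewer]] [NP [Pron he]]] [PP [P in] [NP [Det that] [N robot]]]]] [Conj and] [S [NP [Det the] [N dog]] [VP [V sent]]]]
The smallest constituent containing 'he sent the reviewer he' is the S spanning 'he sent the reviewer he in that robot'; no single node in the tree dominates exactly the given words.

No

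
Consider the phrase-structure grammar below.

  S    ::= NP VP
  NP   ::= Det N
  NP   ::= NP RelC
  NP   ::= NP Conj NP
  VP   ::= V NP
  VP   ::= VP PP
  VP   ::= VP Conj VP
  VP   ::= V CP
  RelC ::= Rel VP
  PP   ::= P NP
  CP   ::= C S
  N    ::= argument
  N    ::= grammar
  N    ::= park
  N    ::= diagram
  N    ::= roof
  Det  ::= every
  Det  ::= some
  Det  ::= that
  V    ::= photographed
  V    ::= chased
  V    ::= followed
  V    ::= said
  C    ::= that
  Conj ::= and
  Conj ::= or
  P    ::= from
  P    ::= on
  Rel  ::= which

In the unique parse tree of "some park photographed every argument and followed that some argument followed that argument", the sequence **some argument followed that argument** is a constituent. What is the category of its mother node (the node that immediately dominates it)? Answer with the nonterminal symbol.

CP

[S [NP [Det some] [N park]] [VP [VP [V photographed] [NP [Det every] [N argument]]] [Conj and] [VP [V followed] [CP [C that] [S [NP [Det some] [N argument]] [VP [V followed] [NP [Det that] [N argument]]]]]]]]
The span 'some argument followed that argument' is the S node built by S → NP VP.
Its mother is the CP built by CP → C S.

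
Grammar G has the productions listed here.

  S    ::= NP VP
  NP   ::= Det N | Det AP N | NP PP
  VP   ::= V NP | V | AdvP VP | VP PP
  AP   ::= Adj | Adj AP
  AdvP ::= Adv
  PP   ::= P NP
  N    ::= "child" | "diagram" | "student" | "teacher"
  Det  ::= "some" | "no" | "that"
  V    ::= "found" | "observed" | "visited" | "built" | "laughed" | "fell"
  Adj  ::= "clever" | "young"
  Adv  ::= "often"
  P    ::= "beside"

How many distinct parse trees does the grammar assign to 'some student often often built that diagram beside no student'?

Two of the 4 distinct bracketings:
[S [NP [Det some] [N student]] [VP [AdvP [Adv often]] [VP [AdvP [Adv often]] [VP [V built] [NP [NP [Det that] [N diagram]] [PP [P beside] [NP [Det no] [N student]]]]]]]]
[S [NP [Det some] [N student]] [VP [AdvP [Adv often]] [VP [AdvP [Adv often]] [VP [VP [V built] [NP [Det that] [N diagram]]] [PP [P beside] [NP [Det no] [N student]]]]]]]
The difference turns on whether NP → NP PP is used at the relevant span, versus an alternative expansion of NP.

4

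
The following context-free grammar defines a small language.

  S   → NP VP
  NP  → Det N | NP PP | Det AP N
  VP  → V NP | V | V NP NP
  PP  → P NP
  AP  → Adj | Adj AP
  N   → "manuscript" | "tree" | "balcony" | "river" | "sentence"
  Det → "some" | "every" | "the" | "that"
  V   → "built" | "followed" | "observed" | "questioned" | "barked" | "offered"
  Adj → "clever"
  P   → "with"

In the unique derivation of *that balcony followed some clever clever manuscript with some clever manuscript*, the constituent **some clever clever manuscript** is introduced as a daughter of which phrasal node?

S
  NP
    Det: that
    N: balcony
  VP
    V: followed
    NP
      NP
        Det: some
        AP
          Adj: clever
          AP
            Adj: clever
        N: manuscript
      PP
        P: with
        NP
          Det: some
          AP
            Adj: clever
          N: manuscript
The span 'some clever clever manuscript' is the NP node built by NP → Det AP N.
Its mother is the NP built by NP → NP PP.

NP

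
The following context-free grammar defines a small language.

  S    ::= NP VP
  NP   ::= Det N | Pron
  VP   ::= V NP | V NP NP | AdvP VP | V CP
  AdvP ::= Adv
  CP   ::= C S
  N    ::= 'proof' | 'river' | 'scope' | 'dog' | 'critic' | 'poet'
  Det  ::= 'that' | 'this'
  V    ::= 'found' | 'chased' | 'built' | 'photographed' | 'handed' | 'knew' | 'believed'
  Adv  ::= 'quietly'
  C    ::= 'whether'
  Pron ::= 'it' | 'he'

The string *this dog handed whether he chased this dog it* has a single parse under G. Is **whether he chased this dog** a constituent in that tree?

[S [NP [Det this] [N dog]] [VP [V handed] [CP [C whether] [S [NP [Pron he]] [VP [V chased] [NP [Det this] [N dog]] [NP [Pron it]]]]]]]
The smallest constituent containing 'whether he chased this dog' is the CP spanning 'whether he chased this dog it'; no single node in the tree dominates exactly the given words.

No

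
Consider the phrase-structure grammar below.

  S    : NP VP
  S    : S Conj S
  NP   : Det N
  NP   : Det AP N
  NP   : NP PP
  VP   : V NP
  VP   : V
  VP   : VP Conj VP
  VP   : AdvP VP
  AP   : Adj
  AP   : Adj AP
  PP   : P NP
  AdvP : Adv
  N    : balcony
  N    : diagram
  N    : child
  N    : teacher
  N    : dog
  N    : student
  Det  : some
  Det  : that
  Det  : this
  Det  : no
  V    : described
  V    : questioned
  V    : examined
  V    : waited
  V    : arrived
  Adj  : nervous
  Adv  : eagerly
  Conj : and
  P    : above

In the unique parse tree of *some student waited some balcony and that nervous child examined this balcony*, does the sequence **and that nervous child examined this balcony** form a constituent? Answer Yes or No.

No

[S [S [NP [Det some] [N student]] [VP [V waited] [NP [Det some] [N balcony]]]] [Conj and] [S [NP [Det that] [AP [Adj nervous]] [N child]] [VP [V examined] [NP [Det this] [N balcony]]]]]
The smallest constituent containing 'and that nervous child examined this balcony' is the S spanning 'some student waited some balcony and that nervous child examined this balcony'; no single node in the tree dominates exactly the given words.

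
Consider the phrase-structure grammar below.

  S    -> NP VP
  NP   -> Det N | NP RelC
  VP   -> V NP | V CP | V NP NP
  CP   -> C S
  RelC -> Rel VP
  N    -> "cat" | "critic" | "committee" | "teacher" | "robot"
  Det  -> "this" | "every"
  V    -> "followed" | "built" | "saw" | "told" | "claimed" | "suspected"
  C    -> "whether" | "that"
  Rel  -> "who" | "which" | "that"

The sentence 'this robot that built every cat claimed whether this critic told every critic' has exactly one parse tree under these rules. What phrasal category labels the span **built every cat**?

S
  NP
    NP
      Det: this
      N: robot
    RelC
      Rel: that
      VP
        V: built
        NP
          Det: every
          N: cat
  VP
    V: claimed
    CP
      C: whether
      S
        NP
          Det: this
          N: critic
        VP
          V: told
          NP
            Det: every
            N: critic
The span 'built every cat' is the VP node built by VP → V NP.

VP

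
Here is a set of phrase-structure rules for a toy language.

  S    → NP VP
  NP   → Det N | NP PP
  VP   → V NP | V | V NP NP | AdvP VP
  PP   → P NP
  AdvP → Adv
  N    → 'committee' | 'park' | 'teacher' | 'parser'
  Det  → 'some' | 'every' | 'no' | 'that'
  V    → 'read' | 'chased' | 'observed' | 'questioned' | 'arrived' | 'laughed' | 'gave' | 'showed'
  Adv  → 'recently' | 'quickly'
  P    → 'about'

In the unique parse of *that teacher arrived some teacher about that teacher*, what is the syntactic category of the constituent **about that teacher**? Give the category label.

PP

S
  NP
    Det: that
    N: teacher
  VP
    V: arrived
    NP
      NP
        Det: some
        N: teacher
      PP
        P: about
        NP
          Det: that
          N: teacher
The span 'about that teacher' is the PP node built by PP → P NP.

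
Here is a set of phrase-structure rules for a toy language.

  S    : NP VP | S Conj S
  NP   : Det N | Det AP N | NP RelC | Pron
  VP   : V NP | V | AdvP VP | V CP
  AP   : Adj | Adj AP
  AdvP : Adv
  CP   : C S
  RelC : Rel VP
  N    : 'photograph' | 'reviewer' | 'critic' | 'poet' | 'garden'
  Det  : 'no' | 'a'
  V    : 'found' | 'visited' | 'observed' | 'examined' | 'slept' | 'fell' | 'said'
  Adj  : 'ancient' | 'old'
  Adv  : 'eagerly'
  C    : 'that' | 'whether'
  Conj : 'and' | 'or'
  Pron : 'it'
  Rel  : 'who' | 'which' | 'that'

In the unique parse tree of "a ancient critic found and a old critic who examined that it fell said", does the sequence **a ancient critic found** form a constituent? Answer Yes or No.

[S [S [NP [Det a] [AP [Adj ancient]] [N critic]] [VP [V found]]] [Conj and] [S [NP [NP [Det a] [AP [Adj old]] [N critic]] [RelC [Rel who] [VP [V examined] [CP [C that] [S [NP [Pron it]] [VP [V fell]]]]]]] [VP [V said]]]]
The words 'a ancient critic found' are exhaustively dominated by a single S node (built by S → NP VP), so they form a constituent.

Yes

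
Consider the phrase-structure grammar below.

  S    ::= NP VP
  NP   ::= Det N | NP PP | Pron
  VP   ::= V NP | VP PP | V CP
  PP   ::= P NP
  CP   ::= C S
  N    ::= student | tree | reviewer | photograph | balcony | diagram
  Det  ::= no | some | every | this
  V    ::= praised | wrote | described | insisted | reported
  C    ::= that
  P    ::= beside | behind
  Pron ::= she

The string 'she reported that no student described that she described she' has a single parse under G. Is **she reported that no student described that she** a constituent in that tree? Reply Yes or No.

[S [NP [Pron she]] [VP [V reported] [CP [C that] [S [NP [Det no] [N student]] [VP [V described] [CP [C that] [S [NP [Pron she]] [VP [V described] [NP [Pron she]]]]]]]]]]
The smallest constituent containing 'she reported that no student described that she' is the S spanning 'she reported that no student described that she described she'; no single node in the tree dominates exactly the given words.

No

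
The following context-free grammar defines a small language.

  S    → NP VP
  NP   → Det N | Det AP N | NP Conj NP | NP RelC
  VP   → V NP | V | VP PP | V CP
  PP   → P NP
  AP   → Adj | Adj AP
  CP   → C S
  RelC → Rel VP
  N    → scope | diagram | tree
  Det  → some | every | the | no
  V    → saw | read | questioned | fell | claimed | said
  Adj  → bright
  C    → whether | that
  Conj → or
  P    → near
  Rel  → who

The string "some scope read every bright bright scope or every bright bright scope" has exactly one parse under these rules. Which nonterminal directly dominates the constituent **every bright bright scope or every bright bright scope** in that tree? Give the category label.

[S [NP [Det some] [N scope]] [VP [V read] [NP [NP [Det every] [AP [Adj bright] [AP [Adj bright]]] [N scope]] [Conj or] [NP [Det every] [AP [Adj bright] [AP [Adj bright]]] [N scope]]]]]
The span 'every bright bright scope or every bright bright scope' is the NP node built by NP → NP Conj NP.
Its mother is the VP built by VP → V NP.

VP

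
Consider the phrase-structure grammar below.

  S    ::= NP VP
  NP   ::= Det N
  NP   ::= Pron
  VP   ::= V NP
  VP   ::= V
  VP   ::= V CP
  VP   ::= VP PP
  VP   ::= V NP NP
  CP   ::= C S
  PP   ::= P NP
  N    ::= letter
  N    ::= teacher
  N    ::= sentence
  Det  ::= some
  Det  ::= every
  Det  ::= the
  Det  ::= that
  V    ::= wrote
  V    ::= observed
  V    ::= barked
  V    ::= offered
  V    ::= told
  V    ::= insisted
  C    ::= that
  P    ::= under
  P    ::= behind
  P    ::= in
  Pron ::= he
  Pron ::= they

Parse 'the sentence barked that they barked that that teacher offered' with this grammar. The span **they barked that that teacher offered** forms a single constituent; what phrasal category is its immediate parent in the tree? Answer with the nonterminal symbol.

CP

S
  NP
    Det: the
    N: sentence
  VP
    V: barked
    CP
      C: that
      S
        NP
          Pron: they
        VP
          V: barked
          CP
            C: that
            S
              NP
                Det: that
                N: teacher
              VP
                V: offered
The span 'they barked that that teacher offered' is the S node built by S → NP VP.
Its mother is the CP built by CP → C S.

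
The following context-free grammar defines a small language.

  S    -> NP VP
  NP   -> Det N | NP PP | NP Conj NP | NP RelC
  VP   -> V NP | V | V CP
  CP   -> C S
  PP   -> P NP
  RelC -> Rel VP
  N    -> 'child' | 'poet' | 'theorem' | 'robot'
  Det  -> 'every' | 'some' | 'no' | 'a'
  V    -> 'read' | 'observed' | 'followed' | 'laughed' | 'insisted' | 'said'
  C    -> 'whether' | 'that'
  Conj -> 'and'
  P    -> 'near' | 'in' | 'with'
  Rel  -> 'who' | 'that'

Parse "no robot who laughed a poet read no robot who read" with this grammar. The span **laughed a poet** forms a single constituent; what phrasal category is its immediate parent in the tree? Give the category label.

S
  NP
    NP
      Det: no
      N: robot
    RelC
      Rel: who
      VP
        V: laughed
        NP
          Det: a
          N: poet
  VP
    V: read
    NP
      NP
        Det: no
        N: robot
      RelC
        Rel: who
        VP
          V: read
The span 'laughed a poet' is the VP node built by VP → V NP.
Its mother is the RelC built by RelC → Rel VP.

RelC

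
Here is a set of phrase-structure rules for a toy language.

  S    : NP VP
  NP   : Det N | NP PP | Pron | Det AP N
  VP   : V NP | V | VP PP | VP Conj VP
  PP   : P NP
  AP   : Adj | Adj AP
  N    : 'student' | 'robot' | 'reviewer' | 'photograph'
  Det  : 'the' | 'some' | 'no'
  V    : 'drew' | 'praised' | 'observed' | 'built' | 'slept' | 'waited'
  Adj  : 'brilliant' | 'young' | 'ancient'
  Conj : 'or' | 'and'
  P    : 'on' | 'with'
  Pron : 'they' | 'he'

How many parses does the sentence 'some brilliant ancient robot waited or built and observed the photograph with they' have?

Two of the 7 distinct bracketings:
[S [NP [Det some] [AP [Adj brilliant] [AP [Adj ancient]]] [N robot]] [VP [VP [VP [V waited]] [Conj or] [VP [VP [V built]] [Conj and] [VP [V observed] [NP [Det the] [N photograph]]]]] [PP [P with] [NP [Pron they]]]]]
[S [NP [Det some] [AP [Adj brilliant] [AP [Adj ancient]]] [N robot]] [VP [VP [VP [VP [V waited]] [Conj or] [VP [V built]]] [Conj and] [VP [V observed] [NP [Det the] [N photograph]]]] [PP [P with] [NP [Pron they]]]]]
The trees differ in how a recursive rule is bracketed over the same span.

7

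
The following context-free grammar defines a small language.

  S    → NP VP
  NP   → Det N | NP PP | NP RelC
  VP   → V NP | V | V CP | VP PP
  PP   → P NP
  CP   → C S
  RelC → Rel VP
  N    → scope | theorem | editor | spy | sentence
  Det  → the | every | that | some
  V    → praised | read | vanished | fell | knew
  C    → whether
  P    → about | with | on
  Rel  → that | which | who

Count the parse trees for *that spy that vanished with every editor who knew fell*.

Two of the 4 distinct bracketings:
[S [NP [NP [NP [Det that] [N spy]] [RelC [Rel that] [VP [V vanished]]]] [PP [P with] [NP [NP [Det every] [N editor]] [RelC [Rel who] [VP [V knew]]]]]] [VP [V fell]]]
[S [NP [NP [Det that] [N spy]] [RelC [Rel that] [VP [VP [V vanished]] [PP [P with] [NP [NP [Det every] [N editor]] [RelC [Rel who] [VP [V knew]]]]]]]] [VP [V fell]]]
The difference turns on whether NP → NP PP is used at the relevant span, versus an alternative expansion of NP.

4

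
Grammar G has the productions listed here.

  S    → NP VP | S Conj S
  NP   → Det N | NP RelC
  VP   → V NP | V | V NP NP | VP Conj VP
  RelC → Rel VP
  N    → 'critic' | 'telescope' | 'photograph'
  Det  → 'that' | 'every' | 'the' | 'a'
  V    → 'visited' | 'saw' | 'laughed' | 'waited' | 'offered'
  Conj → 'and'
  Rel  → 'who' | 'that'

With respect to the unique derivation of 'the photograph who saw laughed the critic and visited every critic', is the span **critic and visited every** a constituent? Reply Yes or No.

No

[S [NP [NP [Det the] [N photograph]] [RelC [Rel who] [VP [V saw]]]] [VP [VP [V laughed] [NP [Det the] [N critic]]] [Conj and] [VP [V visited] [NP [Det every] [N critic]]]]]
The smallest constituent containing 'critic and visited every' is the VP spanning 'laughed the critic and visited every critic'; no single node in the tree dominates exactly the given words.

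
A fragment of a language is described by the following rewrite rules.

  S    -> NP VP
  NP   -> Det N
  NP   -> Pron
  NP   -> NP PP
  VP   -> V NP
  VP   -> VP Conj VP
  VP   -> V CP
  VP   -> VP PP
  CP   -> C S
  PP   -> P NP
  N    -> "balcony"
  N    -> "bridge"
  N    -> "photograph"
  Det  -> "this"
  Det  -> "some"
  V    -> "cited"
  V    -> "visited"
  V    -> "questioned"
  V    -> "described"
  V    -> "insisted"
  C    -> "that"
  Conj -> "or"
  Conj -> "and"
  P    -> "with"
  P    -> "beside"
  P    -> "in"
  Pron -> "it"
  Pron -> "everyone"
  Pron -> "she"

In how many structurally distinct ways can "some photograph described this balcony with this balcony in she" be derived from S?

5

Two of the 5 distinct bracketings:
[S [NP [Det some] [N photograph]] [VP [V described] [NP [NP [Det this] [N balcony]] [PP [P with] [NP [NP [Det this] [N balcony]] [PP [P in] [NP [Pron she]]]]]]]]
[S [NP [Det some] [N photograph]] [VP [V described] [NP [NP [NP [Det this] [N balcony]] [PP [P with] [NP [Det this] [N balcony]]]] [PP [P in] [NP [Pron she]]]]]]
The trees differ in how a recursive rule is bracketed over the same span.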